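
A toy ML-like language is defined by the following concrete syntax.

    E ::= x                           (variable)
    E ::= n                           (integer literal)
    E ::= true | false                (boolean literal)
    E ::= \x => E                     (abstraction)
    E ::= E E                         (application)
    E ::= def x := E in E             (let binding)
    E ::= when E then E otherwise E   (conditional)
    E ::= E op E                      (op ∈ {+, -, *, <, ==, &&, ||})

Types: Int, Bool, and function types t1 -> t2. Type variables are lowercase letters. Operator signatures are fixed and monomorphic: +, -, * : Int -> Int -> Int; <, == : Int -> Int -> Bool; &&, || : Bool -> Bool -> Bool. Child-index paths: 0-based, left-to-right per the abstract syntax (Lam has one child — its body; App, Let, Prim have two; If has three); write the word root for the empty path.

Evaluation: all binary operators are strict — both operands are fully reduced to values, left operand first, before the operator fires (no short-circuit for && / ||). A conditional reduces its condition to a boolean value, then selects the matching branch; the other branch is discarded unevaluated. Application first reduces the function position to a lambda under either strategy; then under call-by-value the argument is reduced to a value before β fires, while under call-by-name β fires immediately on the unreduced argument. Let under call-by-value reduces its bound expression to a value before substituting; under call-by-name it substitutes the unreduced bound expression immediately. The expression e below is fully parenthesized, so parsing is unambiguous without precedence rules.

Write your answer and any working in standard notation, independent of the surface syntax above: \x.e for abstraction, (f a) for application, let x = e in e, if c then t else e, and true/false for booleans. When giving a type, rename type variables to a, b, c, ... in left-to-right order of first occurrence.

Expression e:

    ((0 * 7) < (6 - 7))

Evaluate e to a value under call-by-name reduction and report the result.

Answer: false

Trace:
step 0: ((0 * 7) < (6 - 7))
step 1: [delta@0] (0 < (6 - 7))
step 2: [delta@1] (0 < -1)
step 3: [delta@root] false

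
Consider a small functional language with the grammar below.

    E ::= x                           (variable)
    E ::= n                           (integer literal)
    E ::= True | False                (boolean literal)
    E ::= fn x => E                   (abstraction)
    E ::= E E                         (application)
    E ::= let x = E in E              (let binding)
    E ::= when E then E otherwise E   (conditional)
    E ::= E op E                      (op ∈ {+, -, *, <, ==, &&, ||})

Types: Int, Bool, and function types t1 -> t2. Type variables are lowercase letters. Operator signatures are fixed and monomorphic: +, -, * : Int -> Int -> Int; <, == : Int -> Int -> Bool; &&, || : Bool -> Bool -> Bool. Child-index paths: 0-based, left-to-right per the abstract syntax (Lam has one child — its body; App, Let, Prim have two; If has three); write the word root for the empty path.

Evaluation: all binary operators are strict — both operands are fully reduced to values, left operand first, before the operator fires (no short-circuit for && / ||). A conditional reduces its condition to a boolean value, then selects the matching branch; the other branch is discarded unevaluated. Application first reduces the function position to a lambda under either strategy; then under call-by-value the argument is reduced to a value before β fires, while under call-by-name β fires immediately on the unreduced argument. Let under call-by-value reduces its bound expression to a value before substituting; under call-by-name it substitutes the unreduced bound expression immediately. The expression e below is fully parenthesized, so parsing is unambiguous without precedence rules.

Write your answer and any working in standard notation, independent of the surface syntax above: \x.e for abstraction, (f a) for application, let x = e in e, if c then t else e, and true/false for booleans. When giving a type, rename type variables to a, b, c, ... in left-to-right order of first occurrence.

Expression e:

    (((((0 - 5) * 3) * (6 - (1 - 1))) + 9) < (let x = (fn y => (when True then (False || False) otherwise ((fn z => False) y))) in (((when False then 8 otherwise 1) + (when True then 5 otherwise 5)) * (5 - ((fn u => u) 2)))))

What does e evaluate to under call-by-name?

Trace:
step 0: (((((0 - 5) * 3) * (6 - (1 - 1))) + 9) < (let x = (\y.(if true then (false || false) else ((\z.false) y))) in (((if false then 8 else 1) + (if true then 5 else 5)) * (5 - ((\u.u) 2)))))
step 1: [delta@0.0.0.0] ((((-5 * 3) * (6 - (1 - 1))) + 9) < (let x = (\y.(if true then (false || false) else ((\z.false) y))) in (((if false then 8 else 1) + (if true then 5 else 5)) * (5 - ((\u.u) 2)))))
step 2: [delta@0.0.0] (((-15 * (6 - (1 - 1))) + 9) < (let x = (\y.(if true then (false || false) else ((\z.false) y))) in (((if false then 8 else 1) + (if true then 5 else 5)) * (5 - ((\u.u) 2)))))
step 3: [delta@0.0.1.1] (((-15 * (6 - 0)) + 9) < (let x = (\y.(if true then (false || false) else ((\z.false) y))) in (((if false then 8 else 1) + (if true then 5 else 5)) * (5 - ((\u.u) 2)))))
step 4: [delta@0.0.1] (((-15 * 6) + 9) < (let x = (\y.(if true then (false || false) else ((\z.false) y))) in (((if false then 8 else 1) + (if true then 5 else 5)) * (5 - ((\u.u) 2)))))
step 5: [delta@0.0] ((-90 + 9) < (let x = (\y.(if true then (false || false) else ((\z.false) y))) in (((if false then 8 else 1) + (if true then 5 else 5)) * (5 - ((\u.u) 2)))))
step 6: [delta@0] (-81 < (let x = (\y.(if true then (false || false) else ((\z.false) y))) in (((if false then 8 else 1) + (if true then 5 else 5)) * (5 - ((\u.u) 2)))))
step 7: [let@1] (-81 < (((if false then 8 else 1) + (if true then 5 else 5)) * (5 - ((\u.u) 2))))
step 8: [if@1.0.0] (-81 < ((1 + (if true then 5 else 5)) * (5 - ((\u.u) 2))))
step 9: [if@1.0.1] (-81 < ((1 + 5) * (5 - ((\u.u) 2))))
step 10: [delta@1.0] (-81 < (6 * (5 - ((\u.u) 2))))
step 11: [beta@1.1.1] (-81 < (6 * (5 - 2)))
step 12: [delta@1.1] (-81 < (6 * 3))
step 13: [delta@1] (-81 < 18)
step 14: [delta@root] true

Answer: true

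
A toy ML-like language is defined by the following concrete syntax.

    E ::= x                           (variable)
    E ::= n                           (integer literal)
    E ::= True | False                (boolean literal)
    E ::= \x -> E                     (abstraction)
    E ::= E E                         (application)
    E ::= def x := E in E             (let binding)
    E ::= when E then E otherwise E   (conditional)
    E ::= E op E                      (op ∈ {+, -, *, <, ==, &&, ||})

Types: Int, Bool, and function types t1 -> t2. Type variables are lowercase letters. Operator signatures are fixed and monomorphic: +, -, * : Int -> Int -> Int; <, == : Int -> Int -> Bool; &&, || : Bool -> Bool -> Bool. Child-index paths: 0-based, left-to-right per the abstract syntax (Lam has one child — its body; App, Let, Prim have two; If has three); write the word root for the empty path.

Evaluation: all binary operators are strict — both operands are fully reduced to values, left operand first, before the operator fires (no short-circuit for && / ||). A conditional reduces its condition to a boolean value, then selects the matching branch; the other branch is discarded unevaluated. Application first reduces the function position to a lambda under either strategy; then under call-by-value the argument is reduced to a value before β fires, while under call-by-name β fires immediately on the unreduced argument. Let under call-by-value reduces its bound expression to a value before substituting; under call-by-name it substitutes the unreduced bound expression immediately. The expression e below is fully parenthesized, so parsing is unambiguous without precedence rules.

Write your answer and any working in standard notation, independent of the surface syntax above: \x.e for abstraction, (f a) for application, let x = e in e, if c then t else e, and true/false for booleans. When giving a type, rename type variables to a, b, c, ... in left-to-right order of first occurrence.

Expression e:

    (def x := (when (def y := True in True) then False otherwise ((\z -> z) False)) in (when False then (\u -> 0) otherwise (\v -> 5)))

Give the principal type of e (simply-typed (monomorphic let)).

Derivation:
let y : Bool
  unify Bool ~ Bool
z : a
\z._ : a -> a
  unify a -> a ~ Bool -> b
  unify a ~ Bool
  unify Bool ~ b
_ _ : Bool
  unify Bool ~ Bool
let x : Bool
  unify Bool ~ Bool
\u._ : c -> Int
\v._ : d -> Int
  unify c -> Int ~ d -> Int
  unify c ~ d
  unify Int ~ Int

Answer: a -> Int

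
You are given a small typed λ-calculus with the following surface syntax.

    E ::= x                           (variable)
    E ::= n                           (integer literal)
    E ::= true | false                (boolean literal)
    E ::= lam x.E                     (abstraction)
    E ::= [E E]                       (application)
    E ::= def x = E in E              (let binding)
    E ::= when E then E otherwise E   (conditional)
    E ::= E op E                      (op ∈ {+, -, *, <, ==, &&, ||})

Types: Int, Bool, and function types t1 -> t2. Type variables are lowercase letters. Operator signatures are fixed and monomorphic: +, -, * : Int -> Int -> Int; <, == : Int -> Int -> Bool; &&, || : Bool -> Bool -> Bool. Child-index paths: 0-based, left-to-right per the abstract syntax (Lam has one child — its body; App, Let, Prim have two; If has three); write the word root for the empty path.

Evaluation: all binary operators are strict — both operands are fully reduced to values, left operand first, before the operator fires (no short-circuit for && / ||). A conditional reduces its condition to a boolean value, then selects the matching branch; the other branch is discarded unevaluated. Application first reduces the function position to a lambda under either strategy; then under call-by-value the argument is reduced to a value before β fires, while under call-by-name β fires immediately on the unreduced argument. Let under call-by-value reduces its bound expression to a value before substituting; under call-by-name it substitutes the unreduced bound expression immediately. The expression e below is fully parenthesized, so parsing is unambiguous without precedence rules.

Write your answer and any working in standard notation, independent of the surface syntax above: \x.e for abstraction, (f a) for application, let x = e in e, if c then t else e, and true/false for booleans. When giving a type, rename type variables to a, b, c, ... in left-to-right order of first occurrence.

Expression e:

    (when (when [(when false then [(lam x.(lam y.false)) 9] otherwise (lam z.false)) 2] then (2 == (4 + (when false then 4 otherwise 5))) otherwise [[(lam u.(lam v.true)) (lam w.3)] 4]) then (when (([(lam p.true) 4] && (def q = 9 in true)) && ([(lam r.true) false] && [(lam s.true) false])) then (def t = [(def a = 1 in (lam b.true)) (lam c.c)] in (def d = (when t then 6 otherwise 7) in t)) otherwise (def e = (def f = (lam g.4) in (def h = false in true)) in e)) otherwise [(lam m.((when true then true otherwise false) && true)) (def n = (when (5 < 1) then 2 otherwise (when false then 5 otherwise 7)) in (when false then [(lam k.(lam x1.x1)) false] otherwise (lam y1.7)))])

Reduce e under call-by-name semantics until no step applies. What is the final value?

Answer: true

Derivation:
step 0: (if (if ((if false then ((\x.(\y.false)) 9) else (\z.false)) 2) then (2 == (4 + (if false then 4 else 5))) else (((\u.(\v.true)) (\w.3)) 4)) then (if ((((\p.true) 4) && (let q = 9 in true)) && (((\r.true) false) && ((\s.true) false))) then (let t = ((let a = 1 in (\b.true)) (\c.c)) in (let d = (if t then 6 else 7) in t)) else (let e = (let f = (\g.4) in (let h = false in true)) in e)) else ((\m.((if true then true else false) && true)) (let n = (if (5 < 1) then 2 else (if false then 5 else 7)) in (if false then ((\k.(\x1.x1)) false) else (\y1.7)))))
step 1: [if@0.0.0] (if (if ((\z.false) 2) then (2 == (4 + (if false then 4 else 5))) else (((\u.(\v.true)) (\w.3)) 4)) then (if ((((\p.true) 4) && (let q = 9 in true)) && (((\r.true) false) && ((\s.true) false))) then (let t = ((let a = 1 in (\b.true)) (\c.c)) in (let d = (if t then 6 else 7) in t)) else (let e = (let f = (\g.4) in (let h = false in true)) in e)) else ((\m.((if true then true else false) && true)) (let n = (if (5 < 1) then 2 else (if false then 5 else 7)) in (if false then ((\k.(\x1.x1)) false) else (\y1.7)))))
step 2: [beta@0.0] (if (if false then (2 == (4 + (if false then 4 else 5))) else (((\u.(\v.true)) (\w.3)) 4)) then (if ((((\p.true) 4) && (let q = 9 in true)) && (((\r.true) false) && ((\s.true) false))) then (let t = ((let a = 1 in (\b.true)) (\c.c)) in (let d = (if t then 6 else 7) in t)) else (let e = (let f = (\g.4) in (let h = false in true)) in e)) else ((\m.((if true then true else false) && true)) (let n = (if (5 < 1) then 2 else (if false then 5 else 7)) in (if false then ((\k.(\x1.x1)) false) else (\y1.7)))))
step 3: [if@0] (if (((\u.(\v.true)) (\w.3)) 4) then (if ((((\p.true) 4) && (let q = 9 in true)) && (((\r.true) false) && ((\s.true) false))) then (let t = ((let a = 1 in (\b.true)) (\c.c)) in (let d = (if t then 6 else 7) in t)) else (let e = (let f = (\g.4) in (let h = false in true)) in e)) else ((\m.((if true then true else false) && true)) (let n = (if (5 < 1) then 2 else (if false then 5 else 7)) in (if false then ((\k.(\x1.x1)) false) else (\y1.7)))))
step 4: [beta@0.0] (if ((\v.true) 4) then (if ((((\p.true) 4) && (let q = 9 in true)) && (((\r.true) false) && ((\s.true) false))) then (let t = ((let a = 1 in (\b.true)) (\c.c)) in (let d = (if t then 6 else 7) in t)) else (let e = (let f = (\g.4) in (let h = false in true)) in e)) else ((\m.((if true then true else false) && true)) (let n = (if (5 < 1) then 2 else (if false then 5 else 7)) in (if false then ((\k.(\x1.x1)) false) else (\y1.7)))))
step 5: [beta@0] (if true then (if ((((\p.true) 4) && (let q = 9 in true)) && (((\r.true) false) && ((\s.true) false))) then (let t = ((let a = 1 in (\b.true)) (\c.c)) in (let d = (if t then 6 else 7) in t)) else (let e = (let f = (\g.4) in (let h = false in true)) in e)) else ((\m.((if true then true else false) && true)) (let n = (if (5 < 1) then 2 else (if false then 5 else 7)) in (if false then ((\k.(\x1.x1)) false) else (\y1.7)))))
step 6: [if@root] (if ((((\p.true) 4) && (let q = 9 in true)) && (((\r.true) false) && ((\s.true) false))) then (let t = ((let a = 1 in (\b.true)) (\c.c)) in (let d = (if t then 6 else 7) in t)) else (let e = (let f = (\g.4) in (let h = false in true)) in e))
step 7: [beta@0.0.0] (if ((true && (let q = 9 in true)) && (((\r.true) false) && ((\s.true) false))) then (let t = ((let a = 1 in (\b.true)) (\c.c)) in (let d = (if t then 6 else 7) in t)) else (let e = (let f = (\g.4) in (let h = false in true)) in e))
step 8: [let@0.0.1] (if ((true && true) && (((\r.true) false) && ((\s.true) false))) then (let t = ((let a = 1 in (\b.true)) (\c.c)) in (let d = (if t then 6 else 7) in t)) else (let e = (let f = (\g.4) in (let h = false in true)) in e))
step 9: [delta@0.0] (if (true && (((\r.true) false) && ((\s.true) false))) then (let t = ((let a = 1 in (\b.true)) (\c.c)) in (let d = (if t then 6 else 7) in t)) else (let e = (let f = (\g.4) in (let h = false in true)) in e))
step 10: [beta@0.1.0] (if (true && (true && ((\s.true) false))) then (let t = ((let a = 1 in (\b.true)) (\c.c)) in (let d = (if t then 6 else 7) in t)) else (let e = (let f = (\g.4) in (let h = false in true)) in e))
step 11: [beta@0.1.1] (if (true && (true && true)) then (let t = ((let a = 1 in (\b.true)) (\c.c)) in (let d = (if t then 6 else 7) in t)) else (let e = (let f = (\g.4) in (let h = false in true)) in e))
step 12: [delta@0.1] (if (true && true) then (let t = ((let a = 1 in (\b.true)) (\c.c)) in (let d = (if t then 6 else 7) in t)) else (let e = (let f = (\g.4) in (let h = false in true)) in e))
step 13: [delta@0] (if true then (let t = ((let a = 1 in (\b.true)) (\c.c)) in (let d = (if t then 6 else 7) in t)) else (let e = (let f = (\g.4) in (let h = false in true)) in e))
step 14: [if@root] (let t = ((let a = 1 in (\b.true)) (\c.c)) in (let d = (if t then 6 else 7) in t))
step 15: [let@root] (let d = (if ((let a = 1 in (\b.true)) (\c.c)) then 6 else 7) in ((let a = 1 in (\b.true)) (\c.c)))
step 16: [let@root] ((let a = 1 in (\b.true)) (\c.c))
step 17: [let@0] ((\b.true) (\c.c))
step 18: [beta@root] true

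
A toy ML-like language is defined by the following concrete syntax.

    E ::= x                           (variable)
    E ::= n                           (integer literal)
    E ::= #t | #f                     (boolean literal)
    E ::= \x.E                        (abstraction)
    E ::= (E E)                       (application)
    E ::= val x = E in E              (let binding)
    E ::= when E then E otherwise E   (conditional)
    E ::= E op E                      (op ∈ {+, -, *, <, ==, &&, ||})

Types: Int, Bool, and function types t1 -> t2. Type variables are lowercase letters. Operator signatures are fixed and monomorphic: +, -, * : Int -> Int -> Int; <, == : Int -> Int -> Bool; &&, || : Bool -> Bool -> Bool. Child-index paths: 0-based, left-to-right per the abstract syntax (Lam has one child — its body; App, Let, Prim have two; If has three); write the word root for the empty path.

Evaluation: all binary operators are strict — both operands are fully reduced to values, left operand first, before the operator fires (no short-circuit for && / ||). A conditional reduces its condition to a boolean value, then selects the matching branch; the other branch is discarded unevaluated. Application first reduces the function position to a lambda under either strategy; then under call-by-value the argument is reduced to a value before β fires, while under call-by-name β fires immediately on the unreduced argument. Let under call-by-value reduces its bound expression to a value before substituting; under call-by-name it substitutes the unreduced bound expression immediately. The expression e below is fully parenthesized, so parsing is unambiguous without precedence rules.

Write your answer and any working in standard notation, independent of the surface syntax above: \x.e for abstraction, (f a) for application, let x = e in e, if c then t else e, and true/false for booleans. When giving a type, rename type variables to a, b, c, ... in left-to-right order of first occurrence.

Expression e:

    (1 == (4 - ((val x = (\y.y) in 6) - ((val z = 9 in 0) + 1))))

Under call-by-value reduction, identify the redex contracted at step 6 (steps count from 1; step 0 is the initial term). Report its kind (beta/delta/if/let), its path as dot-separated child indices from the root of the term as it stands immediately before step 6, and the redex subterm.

Answer: delta at root : (1 == -1)

Working:
step 0: (1 == (4 - ((let x = (\y.y) in 6) - ((let z = 9 in 0) + 1))))
step 1: [let@1.1.0] (1 == (4 - (6 - ((let z = 9 in 0) + 1))))
step 2: [let@1.1.1.0] (1 == (4 - (6 - (0 + 1))))
step 3: [delta@1.1.1] (1 == (4 - (6 - 1)))
step 4: [delta@1.1] (1 == (4 - 5))
step 5: [delta@1] (1 == -1)
step 6: [delta@root] false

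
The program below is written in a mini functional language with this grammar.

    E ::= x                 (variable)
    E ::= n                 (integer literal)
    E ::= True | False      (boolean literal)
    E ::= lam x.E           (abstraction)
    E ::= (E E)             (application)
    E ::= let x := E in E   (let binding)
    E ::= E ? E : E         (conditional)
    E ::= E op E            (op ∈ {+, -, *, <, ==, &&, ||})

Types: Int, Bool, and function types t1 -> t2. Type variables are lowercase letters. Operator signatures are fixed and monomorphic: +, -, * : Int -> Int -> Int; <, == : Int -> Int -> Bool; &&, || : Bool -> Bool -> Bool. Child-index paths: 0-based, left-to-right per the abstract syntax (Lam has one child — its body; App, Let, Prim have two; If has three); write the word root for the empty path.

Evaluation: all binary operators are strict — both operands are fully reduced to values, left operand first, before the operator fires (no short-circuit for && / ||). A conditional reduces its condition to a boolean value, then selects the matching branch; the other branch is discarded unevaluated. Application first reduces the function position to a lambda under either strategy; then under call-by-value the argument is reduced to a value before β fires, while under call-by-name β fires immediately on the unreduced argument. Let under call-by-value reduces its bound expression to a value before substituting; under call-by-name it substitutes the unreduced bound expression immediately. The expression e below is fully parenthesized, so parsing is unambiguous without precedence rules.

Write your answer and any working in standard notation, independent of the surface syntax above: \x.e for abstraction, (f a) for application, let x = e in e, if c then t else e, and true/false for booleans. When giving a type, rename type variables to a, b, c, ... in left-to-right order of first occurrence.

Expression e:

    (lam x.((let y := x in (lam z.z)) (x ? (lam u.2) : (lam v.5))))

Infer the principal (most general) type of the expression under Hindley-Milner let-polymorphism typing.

Answer: Bool -> a -> Int

Trace:
x : a
let y : a
z : b
\z._ : b -> b
x : a
  unify a ~ Bool
\u._ : c -> Int
\v._ : d -> Int
  unify c -> Int ~ d -> Int
  unify c ~ d
  unify Int ~ Int
  unify b -> b ~ (d -> Int) -> e
  unify b ~ d -> Int
  unify d -> Int ~ e
_ _ : d -> Int
\x._ : Bool -> d -> Int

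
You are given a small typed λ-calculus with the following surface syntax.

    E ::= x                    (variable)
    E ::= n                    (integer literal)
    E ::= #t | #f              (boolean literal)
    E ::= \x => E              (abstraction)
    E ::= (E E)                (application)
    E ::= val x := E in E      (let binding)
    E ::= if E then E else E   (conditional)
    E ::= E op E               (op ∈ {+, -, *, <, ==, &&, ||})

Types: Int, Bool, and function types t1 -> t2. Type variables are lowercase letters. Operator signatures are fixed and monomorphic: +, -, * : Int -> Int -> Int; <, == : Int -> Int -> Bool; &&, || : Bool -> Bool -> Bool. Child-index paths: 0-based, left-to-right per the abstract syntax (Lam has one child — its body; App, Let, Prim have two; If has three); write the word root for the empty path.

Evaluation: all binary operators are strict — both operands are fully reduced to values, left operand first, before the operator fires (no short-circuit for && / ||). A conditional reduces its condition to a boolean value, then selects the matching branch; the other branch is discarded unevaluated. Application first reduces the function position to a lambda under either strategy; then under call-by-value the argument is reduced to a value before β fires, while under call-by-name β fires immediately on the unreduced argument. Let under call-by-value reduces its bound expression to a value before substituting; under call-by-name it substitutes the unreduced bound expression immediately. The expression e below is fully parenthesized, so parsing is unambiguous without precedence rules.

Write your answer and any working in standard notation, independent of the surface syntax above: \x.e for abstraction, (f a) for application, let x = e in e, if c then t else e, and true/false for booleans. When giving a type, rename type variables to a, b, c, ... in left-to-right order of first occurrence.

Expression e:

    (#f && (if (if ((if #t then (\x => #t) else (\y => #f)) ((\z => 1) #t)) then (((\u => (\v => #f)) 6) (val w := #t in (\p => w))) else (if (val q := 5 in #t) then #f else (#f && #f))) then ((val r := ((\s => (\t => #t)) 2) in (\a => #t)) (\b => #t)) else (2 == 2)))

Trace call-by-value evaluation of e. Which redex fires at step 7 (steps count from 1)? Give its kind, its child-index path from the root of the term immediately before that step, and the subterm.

Working:
step 0: (false && (if (if ((if true then (\x.true) else (\y.false)) ((\z.1) true)) then (((\u.(\v.false)) 6) (let w = true in (\p.w))) else (if (let q = 5 in true) then false else (false && false))) then ((let r = ((\s.(\t.true)) 2) in (\a.true)) (\b.true)) else (2 == 2)))
step 1: [if@1.0.0.0] (false && (if (if ((\x.true) ((\z.1) true)) then (((\u.(\v.false)) 6) (let w = true in (\p.w))) else (if (let q = 5 in true) then false else (false && false))) then ((let r = ((\s.(\t.true)) 2) in (\a.true)) (\b.true)) else (2 == 2)))
step 2: [beta@1.0.0.1] (false && (if (if ((\x.true) 1) then (((\u.(\v.false)) 6) (let w = true in (\p.w))) else (if (let q = 5 in true) then false else (false && false))) then ((let r = ((\s.(\t.true)) 2) in (\a.true)) (\b.true)) else (2 == 2)))
step 3: [beta@1.0.0] (false && (if (if true then (((\u.(\v.false)) 6) (let w = true in (\p.w))) else (if (let q = 5 in true) then false else (false && false))) then ((let r = ((\s.(\t.true)) 2) in (\a.true)) (\b.true)) else (2 == 2)))
step 4: [if@1.0] (false && (if (((\u.(\v.false)) 6) (let w = true in (\p.w))) then ((let r = ((\s.(\t.true)) 2) in (\a.true)) (\b.true)) else (2 == 2)))
step 5: [beta@1.0.0] (false && (if ((\v.false) (let w = true in (\p.w))) then ((let r = ((\s.(\t.true)) 2) in (\a.true)) (\b.true)) else (2 == 2)))
step 6: [let@1.0.1] (false && (if ((\v.false) (\p.true)) then ((let r = ((\s.(\t.true)) 2) in (\a.true)) (\b.true)) else (2 == 2)))
step 7: [beta@1.0] (false && (if false then ((let r = ((\s.(\t.true)) 2) in (\a.true)) (\b.true)) else (2 == 2)))

Answer: beta at 1.0 : ((\v.false) (\p.true))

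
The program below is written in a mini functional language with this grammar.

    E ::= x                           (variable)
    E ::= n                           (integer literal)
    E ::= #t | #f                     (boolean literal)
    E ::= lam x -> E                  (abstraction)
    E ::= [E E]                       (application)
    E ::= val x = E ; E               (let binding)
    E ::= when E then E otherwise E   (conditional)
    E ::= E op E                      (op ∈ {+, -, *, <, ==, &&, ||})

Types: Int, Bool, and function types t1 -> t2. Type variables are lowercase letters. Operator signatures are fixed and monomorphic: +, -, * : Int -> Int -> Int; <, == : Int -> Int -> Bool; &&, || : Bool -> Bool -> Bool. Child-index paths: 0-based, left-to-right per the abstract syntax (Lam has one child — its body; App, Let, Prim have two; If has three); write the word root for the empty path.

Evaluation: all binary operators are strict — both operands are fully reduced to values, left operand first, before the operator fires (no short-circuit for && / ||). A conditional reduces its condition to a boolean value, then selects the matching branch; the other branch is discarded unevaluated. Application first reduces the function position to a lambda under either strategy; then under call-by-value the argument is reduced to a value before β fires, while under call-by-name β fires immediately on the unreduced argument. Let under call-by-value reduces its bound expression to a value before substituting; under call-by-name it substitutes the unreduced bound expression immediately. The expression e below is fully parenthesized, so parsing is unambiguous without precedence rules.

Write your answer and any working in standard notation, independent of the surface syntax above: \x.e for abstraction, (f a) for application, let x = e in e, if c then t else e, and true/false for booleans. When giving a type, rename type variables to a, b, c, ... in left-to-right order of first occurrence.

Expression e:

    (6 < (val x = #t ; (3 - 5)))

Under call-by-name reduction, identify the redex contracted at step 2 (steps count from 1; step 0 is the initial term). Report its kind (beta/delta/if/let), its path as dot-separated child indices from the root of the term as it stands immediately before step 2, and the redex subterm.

Answer: delta at 1 : (3 - 5)

Trace:
step 0: (6 < (let x = true in (3 - 5)))
step 1: [let@1] (6 < (3 - 5))
step 2: [delta@1] (6 < -2)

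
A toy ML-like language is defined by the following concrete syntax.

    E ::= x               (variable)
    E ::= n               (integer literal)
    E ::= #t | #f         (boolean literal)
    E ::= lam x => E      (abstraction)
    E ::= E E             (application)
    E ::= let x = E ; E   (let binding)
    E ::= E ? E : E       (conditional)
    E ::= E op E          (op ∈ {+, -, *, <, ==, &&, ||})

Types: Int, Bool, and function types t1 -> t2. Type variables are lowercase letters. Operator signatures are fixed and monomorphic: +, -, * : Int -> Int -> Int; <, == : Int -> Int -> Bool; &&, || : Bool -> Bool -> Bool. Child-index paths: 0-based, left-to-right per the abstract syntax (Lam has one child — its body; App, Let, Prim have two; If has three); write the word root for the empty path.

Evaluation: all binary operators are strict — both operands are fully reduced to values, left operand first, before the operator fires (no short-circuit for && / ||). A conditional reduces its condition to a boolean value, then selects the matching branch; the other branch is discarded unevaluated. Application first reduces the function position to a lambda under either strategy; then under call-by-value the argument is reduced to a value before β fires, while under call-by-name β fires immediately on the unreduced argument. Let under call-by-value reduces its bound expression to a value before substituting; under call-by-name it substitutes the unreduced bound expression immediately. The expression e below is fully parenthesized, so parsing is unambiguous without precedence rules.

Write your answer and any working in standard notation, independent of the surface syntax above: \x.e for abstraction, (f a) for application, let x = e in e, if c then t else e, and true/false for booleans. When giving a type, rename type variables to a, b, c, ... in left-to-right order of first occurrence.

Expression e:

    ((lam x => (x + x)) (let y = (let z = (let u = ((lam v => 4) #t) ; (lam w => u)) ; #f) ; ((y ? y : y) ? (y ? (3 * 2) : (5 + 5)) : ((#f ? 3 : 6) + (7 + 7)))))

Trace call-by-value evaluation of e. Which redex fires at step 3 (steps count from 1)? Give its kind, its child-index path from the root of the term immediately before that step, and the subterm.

Answer: let at 1.0 : (let z = (\w.4) in false)

Trace:
step 0: ((\x.(x + x)) (let y = (let z = (let u = ((\v.4) true) in (\w.u)) in false) in (if (if y then y else y) then (if y then (3 * 2) else (5 + 5)) else ((if false then 3 else 6) + (7 + 7)))))
step 1: [beta@1.0.0.0] ((\x.(x + x)) (let y = (let z = (let u = 4 in (\w.u)) in false) in (if (if y then y else y) then (if y then (3 * 2) else (5 + 5)) else ((if false then 3 else 6) + (7 + 7)))))
step 2: [let@1.0.0] ((\x.(x + x)) (let y = (let z = (\w.4) in false) in (if (if y then y else y) then (if y then (3 * 2) else (5 + 5)) else ((if false then 3 else 6) + (7 + 7)))))
step 3: [let@1.0] ((\x.(x + x)) (let y = false in (if (if y then y else y) then (if y then (3 * 2) else (5 + 5)) else ((if false then 3 else 6) + (7 + 7)))))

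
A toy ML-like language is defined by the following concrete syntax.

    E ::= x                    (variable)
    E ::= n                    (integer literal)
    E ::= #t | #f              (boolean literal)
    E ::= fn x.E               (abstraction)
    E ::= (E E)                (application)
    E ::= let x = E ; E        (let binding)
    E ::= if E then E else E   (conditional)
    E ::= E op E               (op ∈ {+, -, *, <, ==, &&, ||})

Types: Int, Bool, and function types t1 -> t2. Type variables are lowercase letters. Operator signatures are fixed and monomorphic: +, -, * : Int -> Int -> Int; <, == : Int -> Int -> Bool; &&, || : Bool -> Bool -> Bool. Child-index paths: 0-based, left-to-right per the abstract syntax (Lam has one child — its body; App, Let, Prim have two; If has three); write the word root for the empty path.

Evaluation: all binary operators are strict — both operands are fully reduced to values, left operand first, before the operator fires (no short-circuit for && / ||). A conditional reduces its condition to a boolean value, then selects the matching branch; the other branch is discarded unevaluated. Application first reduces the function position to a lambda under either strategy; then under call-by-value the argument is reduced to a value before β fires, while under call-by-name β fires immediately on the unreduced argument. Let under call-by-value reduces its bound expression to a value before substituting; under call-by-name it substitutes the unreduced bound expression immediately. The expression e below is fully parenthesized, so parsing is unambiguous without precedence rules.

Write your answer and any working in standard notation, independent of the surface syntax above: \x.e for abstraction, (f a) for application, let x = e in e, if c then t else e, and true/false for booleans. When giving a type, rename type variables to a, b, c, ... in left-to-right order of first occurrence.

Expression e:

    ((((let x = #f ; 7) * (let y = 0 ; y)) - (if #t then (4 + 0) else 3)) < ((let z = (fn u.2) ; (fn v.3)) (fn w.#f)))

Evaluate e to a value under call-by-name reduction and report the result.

Derivation:
step 0: ((((let x = false in 7) * (let y = 0 in y)) - (if true then (4 + 0) else 3)) < ((let z = (\u.2) in (\v.3)) (\w.false)))
step 1: [let@0.0.0] (((7 * (let y = 0 in y)) - (if true then (4 + 0) else 3)) < ((let z = (\u.2) in (\v.3)) (\w.false)))
step 2: [let@0.0.1] (((7 * 0) - (if true then (4 + 0) else 3)) < ((let z = (\u.2) in (\v.3)) (\w.false)))
step 3: [delta@0.0] ((0 - (if true then (4 + 0) else 3)) < ((let z = (\u.2) in (\v.3)) (\w.false)))
step 4: [if@0.1] ((0 - (4 + 0)) < ((let z = (\u.2) in (\v.3)) (\w.false)))
step 5: [delta@0.1] ((0 - 4) < ((let z = (\u.2) in (\v.3)) (\w.false)))
step 6: [delta@0] (-4 < ((let z = (\u.2) in (\v.3)) (\w.false)))
step 7: [let@1.0] (-4 < ((\v.3) (\w.false)))
step 8: [beta@1] (-4 < 3)
step 9: [delta@root] true

Answer: true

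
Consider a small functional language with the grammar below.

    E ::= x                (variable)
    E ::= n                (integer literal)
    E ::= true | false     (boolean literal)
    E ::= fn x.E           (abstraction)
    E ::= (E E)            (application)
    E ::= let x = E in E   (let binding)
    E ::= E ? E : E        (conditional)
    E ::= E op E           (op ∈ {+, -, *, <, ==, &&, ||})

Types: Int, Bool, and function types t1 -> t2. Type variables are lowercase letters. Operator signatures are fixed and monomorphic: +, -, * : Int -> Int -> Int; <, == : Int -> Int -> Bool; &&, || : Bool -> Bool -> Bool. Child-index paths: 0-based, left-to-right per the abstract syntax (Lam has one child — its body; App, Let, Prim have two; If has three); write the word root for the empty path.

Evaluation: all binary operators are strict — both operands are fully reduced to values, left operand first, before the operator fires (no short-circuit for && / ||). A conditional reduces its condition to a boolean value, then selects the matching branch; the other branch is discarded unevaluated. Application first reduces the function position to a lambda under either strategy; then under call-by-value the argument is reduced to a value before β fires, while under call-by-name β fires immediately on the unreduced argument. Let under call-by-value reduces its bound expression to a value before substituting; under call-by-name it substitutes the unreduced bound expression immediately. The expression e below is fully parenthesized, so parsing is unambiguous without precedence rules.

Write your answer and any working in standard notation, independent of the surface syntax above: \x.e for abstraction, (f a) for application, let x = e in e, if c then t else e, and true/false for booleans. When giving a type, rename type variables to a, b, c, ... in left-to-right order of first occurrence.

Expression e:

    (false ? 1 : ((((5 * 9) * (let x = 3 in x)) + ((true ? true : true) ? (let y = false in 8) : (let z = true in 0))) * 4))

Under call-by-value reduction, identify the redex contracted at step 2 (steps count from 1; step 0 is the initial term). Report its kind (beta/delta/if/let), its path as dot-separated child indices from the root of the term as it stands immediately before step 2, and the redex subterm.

Trace:
step 0: (if false then 1 else ((((5 * 9) * (let x = 3 in x)) + (if (if true then true else true) then (let y = false in 8) else (let z = true in 0))) * 4))
step 1: [if@root] ((((5 * 9) * (let x = 3 in x)) + (if (if true then true else true) then (let y = false in 8) else (let z = true in 0))) * 4)
step 2: [delta@0.0.0] (((45 * (let x = 3 in x)) + (if (if true then true else true) then (let y = false in 8) else (let z = true in 0))) * 4)

Answer: delta at 0.0.0 : (5 * 9)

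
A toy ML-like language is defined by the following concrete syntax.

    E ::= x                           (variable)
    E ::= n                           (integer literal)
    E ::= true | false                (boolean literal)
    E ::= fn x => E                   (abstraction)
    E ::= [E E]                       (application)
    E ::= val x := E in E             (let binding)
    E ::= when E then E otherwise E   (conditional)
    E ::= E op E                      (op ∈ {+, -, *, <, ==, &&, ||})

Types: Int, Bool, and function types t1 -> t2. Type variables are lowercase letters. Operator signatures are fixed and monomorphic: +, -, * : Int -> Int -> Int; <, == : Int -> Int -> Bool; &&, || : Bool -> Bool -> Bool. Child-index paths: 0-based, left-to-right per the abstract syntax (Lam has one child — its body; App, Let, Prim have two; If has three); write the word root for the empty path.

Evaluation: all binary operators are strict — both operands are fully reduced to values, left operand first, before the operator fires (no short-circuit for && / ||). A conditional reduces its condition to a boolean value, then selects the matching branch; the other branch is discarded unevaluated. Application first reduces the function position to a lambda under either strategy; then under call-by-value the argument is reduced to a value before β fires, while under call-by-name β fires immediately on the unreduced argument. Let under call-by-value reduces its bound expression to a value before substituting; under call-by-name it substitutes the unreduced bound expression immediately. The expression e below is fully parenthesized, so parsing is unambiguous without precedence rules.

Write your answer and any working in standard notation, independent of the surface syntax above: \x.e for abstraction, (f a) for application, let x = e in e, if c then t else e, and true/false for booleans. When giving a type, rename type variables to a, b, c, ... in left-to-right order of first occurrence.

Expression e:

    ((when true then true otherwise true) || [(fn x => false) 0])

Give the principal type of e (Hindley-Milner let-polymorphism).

Trace:
  unify Bool ~ Bool
  unify Bool ~ Bool
  unify Bool ~ Bool
\x._ : a -> Bool
  unify a -> Bool ~ Int -> b
  unify a ~ Int
  unify Bool ~ b
_ _ : Bool
  unify Bool ~ Bool

Answer: Bool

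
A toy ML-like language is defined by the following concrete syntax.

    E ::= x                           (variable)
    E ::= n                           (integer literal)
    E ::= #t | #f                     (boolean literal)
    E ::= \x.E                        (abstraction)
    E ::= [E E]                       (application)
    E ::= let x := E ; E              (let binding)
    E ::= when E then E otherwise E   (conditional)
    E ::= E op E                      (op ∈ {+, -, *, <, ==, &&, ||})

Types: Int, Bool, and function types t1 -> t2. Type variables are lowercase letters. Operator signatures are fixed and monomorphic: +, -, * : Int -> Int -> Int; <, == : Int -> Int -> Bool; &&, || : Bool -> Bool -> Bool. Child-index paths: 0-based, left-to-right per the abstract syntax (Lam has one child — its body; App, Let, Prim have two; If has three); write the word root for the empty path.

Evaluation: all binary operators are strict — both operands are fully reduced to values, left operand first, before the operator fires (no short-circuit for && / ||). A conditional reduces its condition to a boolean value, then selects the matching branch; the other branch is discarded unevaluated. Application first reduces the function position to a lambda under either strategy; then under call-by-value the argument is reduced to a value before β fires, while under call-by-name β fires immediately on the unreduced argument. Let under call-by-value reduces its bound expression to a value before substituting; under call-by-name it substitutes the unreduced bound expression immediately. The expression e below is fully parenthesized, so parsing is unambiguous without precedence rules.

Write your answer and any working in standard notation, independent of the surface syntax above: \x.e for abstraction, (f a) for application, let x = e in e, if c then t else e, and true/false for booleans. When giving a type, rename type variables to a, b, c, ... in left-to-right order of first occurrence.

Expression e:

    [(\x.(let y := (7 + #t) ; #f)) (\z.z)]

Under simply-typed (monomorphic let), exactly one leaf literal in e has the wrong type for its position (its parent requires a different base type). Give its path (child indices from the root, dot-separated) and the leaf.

Answer: 0.0.0.1 : true

Derivation:
  unify Int ~ Int
  unify Bool ~ Int
  FAIL: mismatch Bool ~ Int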